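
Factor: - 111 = -3^1*37^1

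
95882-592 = 95290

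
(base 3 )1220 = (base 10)51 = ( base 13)3C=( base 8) 63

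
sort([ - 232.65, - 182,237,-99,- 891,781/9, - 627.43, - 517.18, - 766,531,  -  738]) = [ - 891,-766, - 738, - 627.43, - 517.18, - 232.65, - 182, - 99 , 781/9, 237,531]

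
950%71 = 27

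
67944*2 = 135888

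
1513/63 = 1513/63 = 24.02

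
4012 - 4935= - 923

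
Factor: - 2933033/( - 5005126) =2^( - 1) * 7^( - 1 )*79^1*137^1 * 271^1*357509^(-1)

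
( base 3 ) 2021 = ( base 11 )56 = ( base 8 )75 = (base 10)61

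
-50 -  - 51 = 1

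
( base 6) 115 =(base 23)21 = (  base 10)47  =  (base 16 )2F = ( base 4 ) 233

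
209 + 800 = 1009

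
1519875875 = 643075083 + 876800792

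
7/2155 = 7/2155 = 0.00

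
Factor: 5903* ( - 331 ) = - 331^1*5903^1=- 1953893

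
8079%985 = 199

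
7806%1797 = 618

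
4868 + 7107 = 11975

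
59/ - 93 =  - 59/93 = - 0.63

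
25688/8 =3211 = 3211.00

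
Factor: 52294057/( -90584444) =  - 2^( - 2 )*17^1*271^1*2099^(-1 )* 10789^( - 1)*11351^1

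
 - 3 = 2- 5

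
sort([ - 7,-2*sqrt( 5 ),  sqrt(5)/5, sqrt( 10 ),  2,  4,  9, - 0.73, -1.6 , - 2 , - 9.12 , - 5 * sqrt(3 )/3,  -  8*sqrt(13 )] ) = [ - 8*sqrt(13 ), - 9.12, - 7, -2*sqrt(5 ), - 5*sqrt( 3)/3 , - 2,  -  1.6,  -  0.73,sqrt(5)/5 , 2, sqrt ( 10 ), 4, 9] 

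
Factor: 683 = 683^1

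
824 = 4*206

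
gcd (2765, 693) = 7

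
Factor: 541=541^1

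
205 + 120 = 325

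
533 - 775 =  - 242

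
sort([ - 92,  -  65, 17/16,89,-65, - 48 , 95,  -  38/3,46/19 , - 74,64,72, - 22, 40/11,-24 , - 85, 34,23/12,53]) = [ - 92 , - 85 , - 74, - 65, - 65,-48, -24, - 22, - 38/3,17/16, 23/12,46/19, 40/11,34,53, 64,72, 89 , 95] 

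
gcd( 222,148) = 74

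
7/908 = 7/908 = 0.01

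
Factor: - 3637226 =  - 2^1 * 83^1*21911^1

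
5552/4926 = 2776/2463 = 1.13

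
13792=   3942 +9850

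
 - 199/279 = -1+80/279 = -0.71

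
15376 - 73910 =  - 58534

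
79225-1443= 77782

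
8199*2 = 16398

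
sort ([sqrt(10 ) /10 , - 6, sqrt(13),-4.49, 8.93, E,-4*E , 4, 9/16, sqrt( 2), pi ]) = [ - 4*E,-6,-4.49 , sqrt (10) /10, 9/16,sqrt ( 2), E , pi , sqrt( 13),4, 8.93]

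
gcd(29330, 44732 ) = 2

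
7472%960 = 752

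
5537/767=7 + 168/767 =7.22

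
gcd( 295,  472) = 59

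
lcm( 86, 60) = 2580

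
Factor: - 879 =-3^1*293^1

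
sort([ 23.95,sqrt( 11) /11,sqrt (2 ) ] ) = [sqrt( 11 ) /11,  sqrt( 2 ),23.95 ]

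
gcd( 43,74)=1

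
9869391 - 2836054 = 7033337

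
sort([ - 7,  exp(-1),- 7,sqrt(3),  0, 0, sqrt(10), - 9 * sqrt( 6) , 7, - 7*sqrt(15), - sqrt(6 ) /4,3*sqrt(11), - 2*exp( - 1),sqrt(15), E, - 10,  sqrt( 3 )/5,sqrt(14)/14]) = [ -7*sqrt(15 ),  -  9*sqrt( 6), - 10, - 7, - 7, - 2 * exp( -1 ), - sqrt(6)/4, 0, 0,  sqrt(14) /14,sqrt( 3)/5, exp(-1), sqrt(3),E,  sqrt(10),  sqrt( 15),7,3*sqrt( 11)] 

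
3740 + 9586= 13326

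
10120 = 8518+1602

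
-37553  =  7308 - 44861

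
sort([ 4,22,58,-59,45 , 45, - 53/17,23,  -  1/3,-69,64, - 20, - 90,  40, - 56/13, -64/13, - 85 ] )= [-90, - 85, - 69,  -  59,- 20, - 64/13,-56/13, - 53/17 , - 1/3,  4,  22,23,40, 45, 45, 58, 64] 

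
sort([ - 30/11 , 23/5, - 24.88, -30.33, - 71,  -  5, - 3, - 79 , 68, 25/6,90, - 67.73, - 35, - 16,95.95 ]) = [- 79, -71,-67.73, - 35, - 30.33, - 24.88, - 16,-5, - 3, - 30/11,25/6,23/5,68, 90 , 95.95] 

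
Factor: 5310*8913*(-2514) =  - 118982667420 =- 2^2*3^4*5^1*59^1*419^1*2971^1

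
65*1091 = 70915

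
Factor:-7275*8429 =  - 61320975 = - 3^1*5^2*97^1*8429^1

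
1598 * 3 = 4794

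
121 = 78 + 43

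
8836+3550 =12386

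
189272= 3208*59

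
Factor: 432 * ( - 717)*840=-260184960 = -2^7*3^5 *5^1*  7^1*239^1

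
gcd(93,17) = 1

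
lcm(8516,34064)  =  34064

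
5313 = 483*11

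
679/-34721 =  - 1+34042/34721=-  0.02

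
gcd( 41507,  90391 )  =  1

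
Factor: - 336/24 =- 14 =- 2^1*7^1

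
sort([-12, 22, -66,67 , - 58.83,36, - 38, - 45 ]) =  [-66, -58.83,- 45,- 38, - 12, 22,36, 67]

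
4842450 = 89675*54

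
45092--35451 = 80543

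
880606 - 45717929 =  - 44837323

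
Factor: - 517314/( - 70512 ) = 763/104 = 2^ (  -  3)*7^1*13^( - 1)*109^1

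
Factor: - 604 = -2^2*151^1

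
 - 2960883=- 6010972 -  - 3050089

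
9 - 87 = - 78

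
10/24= 5/12 = 0.42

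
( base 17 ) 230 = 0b1001110101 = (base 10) 629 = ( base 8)1165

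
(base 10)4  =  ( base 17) 4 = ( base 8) 4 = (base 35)4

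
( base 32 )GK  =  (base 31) H5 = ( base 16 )214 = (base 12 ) 384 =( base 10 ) 532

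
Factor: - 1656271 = -367^1*4513^1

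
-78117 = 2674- 80791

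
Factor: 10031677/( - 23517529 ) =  - 7^(-1)*19^1*433^(  -  1 )*7759^ (-1 )*527983^1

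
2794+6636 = 9430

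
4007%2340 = 1667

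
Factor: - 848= - 2^4  *  53^1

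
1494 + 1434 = 2928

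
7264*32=232448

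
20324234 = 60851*334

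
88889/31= 2867+ 12/31 = 2867.39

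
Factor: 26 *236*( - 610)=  - 3742960 = - 2^4*5^1*13^1*59^1*61^1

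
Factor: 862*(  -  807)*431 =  - 2^1*3^1*269^1* 431^2 = -299818254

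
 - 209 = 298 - 507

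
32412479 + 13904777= 46317256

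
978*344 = 336432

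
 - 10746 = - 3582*3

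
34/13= 34/13 = 2.62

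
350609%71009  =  66573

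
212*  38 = 8056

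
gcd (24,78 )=6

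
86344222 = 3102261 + 83241961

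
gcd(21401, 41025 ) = 1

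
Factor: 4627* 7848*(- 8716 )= - 316501458336=   - 2^5*3^2*7^1 * 109^1*661^1*2179^1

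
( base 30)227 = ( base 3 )2120011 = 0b11101001011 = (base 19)535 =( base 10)1867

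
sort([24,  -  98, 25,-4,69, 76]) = [ - 98, - 4, 24, 25  ,  69 , 76] 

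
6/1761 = 2/587 = 0.00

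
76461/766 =76461/766 = 99.82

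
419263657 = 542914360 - 123650703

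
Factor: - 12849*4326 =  - 2^1 *3^2*7^1 * 103^1 * 4283^1=- 55584774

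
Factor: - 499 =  - 499^1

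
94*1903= 178882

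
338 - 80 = 258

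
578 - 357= 221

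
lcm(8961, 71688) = 71688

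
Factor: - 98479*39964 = -3935614756 =- 2^2 *97^1*103^1*98479^1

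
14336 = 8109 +6227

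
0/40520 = 0 = 0.00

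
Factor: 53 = 53^1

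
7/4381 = 7/4381=0.00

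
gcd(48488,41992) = 232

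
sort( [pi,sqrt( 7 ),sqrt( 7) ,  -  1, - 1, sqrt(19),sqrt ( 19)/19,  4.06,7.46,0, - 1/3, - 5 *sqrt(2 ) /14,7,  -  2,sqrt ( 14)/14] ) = [-2,  -  1,-1, - 5*sqrt(2)/14,-1/3,0,sqrt( 19)/19,sqrt( 14)/14,sqrt (7),sqrt(7 ), pi,4.06,sqrt ( 19) , 7, 7.46 ] 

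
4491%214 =211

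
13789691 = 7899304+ 5890387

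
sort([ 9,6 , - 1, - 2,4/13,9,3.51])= [ - 2, -1,4/13, 3.51, 6,9, 9 ] 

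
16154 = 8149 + 8005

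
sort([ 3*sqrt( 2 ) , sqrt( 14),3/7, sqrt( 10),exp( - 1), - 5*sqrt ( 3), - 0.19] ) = [ - 5*sqrt ( 3) ,  -  0.19,exp( - 1), 3/7,sqrt( 10),sqrt(14 ), 3*sqrt(2 )] 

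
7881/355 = 22 + 1/5 = 22.20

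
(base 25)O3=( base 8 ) 1133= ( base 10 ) 603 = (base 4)21123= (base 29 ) kn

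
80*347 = 27760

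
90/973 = 90/973 = 0.09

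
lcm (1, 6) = 6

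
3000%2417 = 583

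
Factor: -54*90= - 4860= - 2^2 * 3^5*5^1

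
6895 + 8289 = 15184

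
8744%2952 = 2840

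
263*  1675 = 440525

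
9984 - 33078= - 23094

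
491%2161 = 491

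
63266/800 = 79+33/400  =  79.08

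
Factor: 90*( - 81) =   -  7290  =  - 2^1*3^6*5^1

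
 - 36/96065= - 36/96065  =  - 0.00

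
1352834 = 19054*71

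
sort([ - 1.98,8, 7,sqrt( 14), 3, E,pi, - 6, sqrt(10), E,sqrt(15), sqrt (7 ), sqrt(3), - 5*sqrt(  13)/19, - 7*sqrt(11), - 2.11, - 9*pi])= [ - 9*pi, - 7*sqrt ( 11), - 6,  -  2.11, - 1.98,-5 * sqrt( 13) /19, sqrt (3), sqrt(7), E, E, 3, pi,sqrt (10 ),  sqrt( 14 ),sqrt(15 ), 7, 8 ]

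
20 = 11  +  9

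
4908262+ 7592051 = 12500313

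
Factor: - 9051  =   -3^1*7^1* 431^1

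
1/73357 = 1/73357  =  0.00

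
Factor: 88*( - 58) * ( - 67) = 341968   =  2^4*11^1*29^1 * 67^1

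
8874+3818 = 12692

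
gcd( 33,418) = 11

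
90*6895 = 620550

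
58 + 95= 153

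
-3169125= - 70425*45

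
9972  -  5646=4326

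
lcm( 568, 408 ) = 28968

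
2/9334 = 1/4667 = 0.00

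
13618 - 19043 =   -  5425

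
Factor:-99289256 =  - 2^3*11^1 * 1128287^1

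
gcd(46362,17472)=6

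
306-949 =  - 643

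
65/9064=65/9064 = 0.01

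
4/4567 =4/4567 = 0.00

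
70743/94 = 70743/94= 752.59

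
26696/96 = 3337/12= 278.08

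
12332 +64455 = 76787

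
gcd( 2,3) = 1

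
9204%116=40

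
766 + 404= 1170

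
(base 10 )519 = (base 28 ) if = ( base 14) 291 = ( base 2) 1000000111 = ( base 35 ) et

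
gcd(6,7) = 1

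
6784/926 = 7+ 151/463 =7.33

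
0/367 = 0 = 0.00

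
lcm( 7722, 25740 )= 77220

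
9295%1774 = 425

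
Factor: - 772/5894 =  - 2^1*7^ (  -  1) * 193^1*421^( -1)=-386/2947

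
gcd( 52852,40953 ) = 73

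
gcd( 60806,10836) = 2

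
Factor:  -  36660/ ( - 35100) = 47/45 = 3^( - 2 )*5^(-1 )*47^1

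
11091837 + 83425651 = 94517488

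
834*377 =314418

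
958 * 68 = 65144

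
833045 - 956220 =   -  123175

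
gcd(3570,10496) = 2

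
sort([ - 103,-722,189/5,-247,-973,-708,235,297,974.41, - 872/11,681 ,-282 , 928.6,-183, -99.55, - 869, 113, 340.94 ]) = [-973, - 869,-722, - 708,-282,-247, - 183, - 103 ,  -  99.55, - 872/11,189/5,113, 235,297,  340.94 , 681, 928.6,  974.41 ] 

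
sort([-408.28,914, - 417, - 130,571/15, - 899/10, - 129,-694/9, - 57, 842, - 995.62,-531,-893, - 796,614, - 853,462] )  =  [ - 995.62, - 893, - 853,-796,-531, - 417, - 408.28,- 130, - 129,-899/10, - 694/9,-57, 571/15, 462,614  ,  842,914 ] 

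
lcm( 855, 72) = 6840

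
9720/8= 1215  =  1215.00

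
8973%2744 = 741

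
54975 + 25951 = 80926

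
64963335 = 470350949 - 405387614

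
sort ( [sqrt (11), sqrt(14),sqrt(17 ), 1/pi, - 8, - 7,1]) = [-8,-7, 1/pi,1, sqrt(11 ), sqrt( 14 ) , sqrt ( 17)]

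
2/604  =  1/302  =  0.00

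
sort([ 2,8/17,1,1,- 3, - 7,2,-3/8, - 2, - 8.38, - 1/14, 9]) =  [-8.38,-7,- 3, - 2, - 3/8,-1/14, 8/17,1, 1, 2,2,9 ]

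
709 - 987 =  -  278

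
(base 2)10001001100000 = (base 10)8800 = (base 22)i40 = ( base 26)D0C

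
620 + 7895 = 8515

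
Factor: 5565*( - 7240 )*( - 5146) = 2^4*3^1 * 5^2*7^1*31^1*53^1 * 83^1*181^1 = 207335427600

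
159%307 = 159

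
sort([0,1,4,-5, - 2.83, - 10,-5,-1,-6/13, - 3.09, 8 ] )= [-10, - 5, - 5,-3.09, - 2.83 ,  -  1,-6/13, 0, 1, 4,8]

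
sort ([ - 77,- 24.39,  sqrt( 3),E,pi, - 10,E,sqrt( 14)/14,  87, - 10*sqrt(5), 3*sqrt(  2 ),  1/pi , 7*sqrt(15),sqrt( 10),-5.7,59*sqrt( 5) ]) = [ - 77, -24.39, - 10*sqrt(5), -10, - 5.7,sqrt( 14)/14,  1/pi,  sqrt( 3 ),E,E, pi,sqrt(10 ),3*sqrt( 2 ) , 7  *sqrt(15),87,59*sqrt(5)] 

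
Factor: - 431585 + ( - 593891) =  - 2^2*256369^1=- 1025476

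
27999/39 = 9333/13=717.92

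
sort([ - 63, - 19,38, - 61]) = [-63, - 61,-19,38]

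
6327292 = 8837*716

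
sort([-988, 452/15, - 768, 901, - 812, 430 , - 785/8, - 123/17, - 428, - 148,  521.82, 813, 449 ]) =[ - 988, - 812, - 768, - 428,  -  148, - 785/8, - 123/17, 452/15 , 430, 449  ,  521.82, 813,901 ] 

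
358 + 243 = 601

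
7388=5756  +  1632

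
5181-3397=1784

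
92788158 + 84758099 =177546257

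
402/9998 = 201/4999 = 0.04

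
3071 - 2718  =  353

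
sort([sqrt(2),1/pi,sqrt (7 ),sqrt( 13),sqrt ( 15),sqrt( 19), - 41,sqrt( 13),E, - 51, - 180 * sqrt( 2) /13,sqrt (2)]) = [-51,-41, - 180 * sqrt (2)/13,1/pi , sqrt( 2),sqrt( 2),sqrt(7), E,sqrt( 13 ), sqrt( 13), sqrt( 15),sqrt (19)]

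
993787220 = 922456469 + 71330751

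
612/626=306/313=0.98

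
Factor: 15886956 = 2^2*3^1 * 829^1 * 1597^1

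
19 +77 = 96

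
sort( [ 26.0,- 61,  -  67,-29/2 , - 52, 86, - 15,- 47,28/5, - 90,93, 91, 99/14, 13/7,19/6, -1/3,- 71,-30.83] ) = [ - 90, - 71, - 67, - 61,  -  52, - 47,  -  30.83 , -15, -29/2, - 1/3, 13/7, 19/6,28/5, 99/14, 26.0, 86,  91, 93 ]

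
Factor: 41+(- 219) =  -  2^1*89^1 = - 178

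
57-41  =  16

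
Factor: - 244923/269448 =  - 749/824 = - 2^ ( - 3)*7^1*103^( - 1 )*107^1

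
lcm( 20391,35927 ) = 754467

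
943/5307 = 943/5307= 0.18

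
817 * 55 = 44935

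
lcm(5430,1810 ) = 5430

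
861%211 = 17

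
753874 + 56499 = 810373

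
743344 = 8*92918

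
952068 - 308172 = 643896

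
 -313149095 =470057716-783206811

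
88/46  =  1 + 21/23 = 1.91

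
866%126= 110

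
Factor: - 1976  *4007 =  - 7917832 = - 2^3*13^1* 19^1*4007^1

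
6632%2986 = 660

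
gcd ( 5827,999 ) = 1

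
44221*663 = 29318523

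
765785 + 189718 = 955503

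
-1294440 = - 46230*28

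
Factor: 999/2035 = 27/55 = 3^3*5^(-1) * 11^ ( - 1 )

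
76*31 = 2356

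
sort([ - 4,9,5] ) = [ - 4 , 5,9]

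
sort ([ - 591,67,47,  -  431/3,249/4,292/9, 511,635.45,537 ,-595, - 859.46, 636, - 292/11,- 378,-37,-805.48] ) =[ - 859.46,-805.48,-595, - 591, - 378, -431/3, - 37, - 292/11,292/9,47,249/4 , 67,511,537,635.45,  636]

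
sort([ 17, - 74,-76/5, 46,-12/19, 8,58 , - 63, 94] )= [  -  74, - 63, - 76/5, - 12/19, 8,  17,46, 58,94] 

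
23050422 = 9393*2454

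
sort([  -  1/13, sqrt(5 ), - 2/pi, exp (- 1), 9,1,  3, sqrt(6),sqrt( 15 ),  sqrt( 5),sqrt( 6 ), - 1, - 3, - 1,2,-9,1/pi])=[ - 9, - 3, - 1,- 1 , - 2/pi, - 1/13, 1/pi, exp( - 1 ), 1,2,sqrt( 5 ) , sqrt(5),sqrt( 6 ),sqrt(6), 3,sqrt( 15),9 ] 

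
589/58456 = 589/58456 = 0.01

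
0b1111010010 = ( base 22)20a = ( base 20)28i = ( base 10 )978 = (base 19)2D9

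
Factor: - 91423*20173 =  - 1844276179 = - 20173^1*91423^1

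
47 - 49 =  - 2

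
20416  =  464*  44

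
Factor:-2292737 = -2292737^1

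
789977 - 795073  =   - 5096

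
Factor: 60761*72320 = 4394235520 = 2^7*5^1*113^1*60761^1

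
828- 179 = 649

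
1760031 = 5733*307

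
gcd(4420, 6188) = 884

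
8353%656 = 481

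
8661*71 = 614931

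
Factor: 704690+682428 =2^1* 397^1 * 1747^1 = 1387118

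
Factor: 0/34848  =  0 = 0^1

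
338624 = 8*42328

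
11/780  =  11/780  =  0.01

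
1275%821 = 454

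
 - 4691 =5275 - 9966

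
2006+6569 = 8575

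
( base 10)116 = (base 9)138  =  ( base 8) 164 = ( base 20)5g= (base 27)48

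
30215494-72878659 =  - 42663165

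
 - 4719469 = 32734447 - 37453916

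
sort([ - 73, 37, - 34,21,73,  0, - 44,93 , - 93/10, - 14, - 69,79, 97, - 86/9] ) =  [ - 73,  -  69,-44,-34,  -  14, -86/9, - 93/10,0, 21,37, 73, 79, 93, 97]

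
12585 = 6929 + 5656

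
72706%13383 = 5791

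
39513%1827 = 1146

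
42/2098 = 21/1049 = 0.02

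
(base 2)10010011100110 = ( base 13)43B8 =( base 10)9446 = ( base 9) 13855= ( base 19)1733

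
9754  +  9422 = 19176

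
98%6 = 2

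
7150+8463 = 15613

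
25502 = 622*41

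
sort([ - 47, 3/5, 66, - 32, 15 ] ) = [ - 47, - 32, 3/5,15,66 ] 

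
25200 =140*180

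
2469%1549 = 920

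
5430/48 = 113 + 1/8 = 113.12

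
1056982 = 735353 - -321629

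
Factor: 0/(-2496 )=0 = 0^1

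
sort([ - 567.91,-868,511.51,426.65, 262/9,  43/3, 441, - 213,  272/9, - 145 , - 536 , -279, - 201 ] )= [ - 868, - 567.91, - 536 , - 279,- 213, - 201,-145,43/3,262/9, 272/9, 426.65,441,511.51 ]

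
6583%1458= 751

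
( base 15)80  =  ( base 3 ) 11110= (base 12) a0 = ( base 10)120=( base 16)78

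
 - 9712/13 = - 748 + 12/13 = - 747.08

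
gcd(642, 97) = 1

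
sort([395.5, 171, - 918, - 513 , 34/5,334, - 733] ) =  [  -  918,- 733, - 513,34/5,171,334, 395.5 ]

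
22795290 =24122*945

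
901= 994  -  93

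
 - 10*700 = -7000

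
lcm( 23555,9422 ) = 47110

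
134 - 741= -607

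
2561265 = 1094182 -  -1467083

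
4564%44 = 32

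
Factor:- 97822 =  - 2^1*59^1 * 829^1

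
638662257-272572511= 366089746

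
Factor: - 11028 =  - 2^2 * 3^1* 919^1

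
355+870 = 1225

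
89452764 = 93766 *954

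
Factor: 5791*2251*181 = 181^1*2251^1*5791^1 = 2359432921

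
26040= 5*5208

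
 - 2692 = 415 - 3107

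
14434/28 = 515  +  1/2 = 515.50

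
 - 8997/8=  - 8997/8  =  - 1124.62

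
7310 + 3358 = 10668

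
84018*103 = 8653854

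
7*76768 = 537376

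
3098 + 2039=5137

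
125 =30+95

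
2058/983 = 2 + 92/983 = 2.09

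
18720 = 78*240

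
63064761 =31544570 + 31520191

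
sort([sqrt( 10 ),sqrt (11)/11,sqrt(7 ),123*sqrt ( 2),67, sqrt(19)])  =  [sqrt(11 )/11,sqrt( 7),sqrt(10 ),sqrt( 19 ),67,123 *sqrt(2) ] 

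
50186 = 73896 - 23710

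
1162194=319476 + 842718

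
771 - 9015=-8244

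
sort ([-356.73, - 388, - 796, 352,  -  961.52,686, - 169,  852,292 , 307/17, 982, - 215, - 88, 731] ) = [ - 961.52, - 796 ,-388, - 356.73, -215, - 169,  -  88, 307/17,292, 352,686, 731,852 , 982]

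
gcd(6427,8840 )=1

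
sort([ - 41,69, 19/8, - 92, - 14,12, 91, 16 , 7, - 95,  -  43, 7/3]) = [ - 95,  -  92, - 43, - 41, - 14, 7/3, 19/8, 7,12, 16, 69,91]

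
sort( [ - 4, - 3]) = [ - 4, - 3 ]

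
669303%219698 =10209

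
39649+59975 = 99624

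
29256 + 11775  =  41031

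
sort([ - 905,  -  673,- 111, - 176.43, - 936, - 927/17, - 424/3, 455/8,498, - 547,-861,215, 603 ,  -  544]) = [ - 936 , - 905, -861, - 673, - 547, - 544, - 176.43,-424/3, - 111, - 927/17, 455/8,215, 498, 603 ] 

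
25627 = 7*3661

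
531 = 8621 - 8090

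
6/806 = 3/403  =  0.01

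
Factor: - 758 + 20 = -738 = - 2^1*3^2*41^1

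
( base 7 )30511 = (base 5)214311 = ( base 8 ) 16440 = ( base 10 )7456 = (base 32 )790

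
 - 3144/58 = -55 + 23/29 = - 54.21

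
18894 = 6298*3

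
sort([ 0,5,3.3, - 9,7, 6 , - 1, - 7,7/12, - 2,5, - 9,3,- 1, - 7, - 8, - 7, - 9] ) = [-9,-9,-9,- 8,-7,-7, - 7, - 2,-1, - 1,  0, 7/12, 3, 3.3, 5,5, 6, 7]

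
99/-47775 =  - 1 + 15892/15925 = -0.00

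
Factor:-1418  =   - 2^1*709^1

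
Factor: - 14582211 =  - 3^1 *7^1  *694391^1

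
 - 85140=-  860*99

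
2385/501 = 4  +  127/167 = 4.76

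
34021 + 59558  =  93579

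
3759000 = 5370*700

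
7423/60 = 7423/60 = 123.72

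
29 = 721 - 692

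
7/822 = 7/822= 0.01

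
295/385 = 59/77 = 0.77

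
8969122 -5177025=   3792097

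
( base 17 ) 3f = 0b1000010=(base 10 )66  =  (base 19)39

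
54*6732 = 363528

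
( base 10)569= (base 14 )2C9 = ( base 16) 239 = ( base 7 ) 1442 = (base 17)1g8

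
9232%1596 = 1252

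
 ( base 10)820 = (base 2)1100110100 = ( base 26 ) 15e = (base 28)118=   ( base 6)3444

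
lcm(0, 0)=0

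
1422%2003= 1422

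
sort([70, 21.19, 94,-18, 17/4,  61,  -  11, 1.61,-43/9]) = [ -18,- 11, - 43/9,1.61, 17/4, 21.19, 61, 70, 94 ]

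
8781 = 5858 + 2923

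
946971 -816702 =130269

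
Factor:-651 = - 3^1*7^1*31^1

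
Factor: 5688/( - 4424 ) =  - 3^2*7^(-1 ) = -9/7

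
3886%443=342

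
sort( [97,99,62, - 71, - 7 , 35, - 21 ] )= [ - 71, - 21, - 7,35,  62,97  ,  99]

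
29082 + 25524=54606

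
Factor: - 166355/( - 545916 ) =2^( - 2)*3^( -1) *5^1*7^2*67^( - 1) = 245/804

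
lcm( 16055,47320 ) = 899080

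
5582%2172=1238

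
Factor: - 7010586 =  -2^1*3^2*11^1*35407^1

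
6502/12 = 3251/6= 541.83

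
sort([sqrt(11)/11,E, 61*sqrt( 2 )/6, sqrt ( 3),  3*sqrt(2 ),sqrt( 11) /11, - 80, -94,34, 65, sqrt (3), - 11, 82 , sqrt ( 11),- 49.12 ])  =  [ - 94, - 80, - 49.12,-11 , sqrt( 11 )/11 , sqrt(11)/11, sqrt( 3), sqrt( 3), E,sqrt(11), 3*sqrt(2),61*sqrt(2)/6, 34,  65, 82]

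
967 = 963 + 4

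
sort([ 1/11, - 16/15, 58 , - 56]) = [ - 56, - 16/15,1/11 , 58] 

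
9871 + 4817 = 14688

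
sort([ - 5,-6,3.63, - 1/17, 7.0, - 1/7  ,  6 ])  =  [ - 6, - 5, - 1/7 , - 1/17,3.63,  6,7.0] 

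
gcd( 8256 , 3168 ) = 96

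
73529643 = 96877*759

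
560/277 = 560/277=2.02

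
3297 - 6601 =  - 3304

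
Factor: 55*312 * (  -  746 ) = - 12801360 = - 2^4*3^1*5^1*11^1 * 13^1*373^1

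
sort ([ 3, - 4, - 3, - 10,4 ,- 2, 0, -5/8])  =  [ - 10,-4, -3,  -  2, -5/8,0,3,4]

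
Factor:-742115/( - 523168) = 2^( -5 ) * 5^1*11^1*103^1 * 131^1 * 16349^( - 1) 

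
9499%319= 248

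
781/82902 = 781/82902 = 0.01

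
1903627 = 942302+961325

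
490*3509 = 1719410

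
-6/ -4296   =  1/716 =0.00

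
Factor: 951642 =2^1*3^3*17623^1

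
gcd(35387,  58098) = 1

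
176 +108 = 284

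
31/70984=31/70984 = 0.00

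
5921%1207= 1093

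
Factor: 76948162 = 2^1*179^1*214939^1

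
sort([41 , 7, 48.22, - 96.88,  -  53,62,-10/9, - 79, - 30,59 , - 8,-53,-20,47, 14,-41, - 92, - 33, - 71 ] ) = [ - 96.88, - 92,  -  79, - 71, - 53, - 53, - 41 , - 33,  -  30,  -  20, - 8  , - 10/9,7, 14,  41, 47,48.22 , 59, 62] 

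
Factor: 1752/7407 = 584/2469 = 2^3 *3^ (-1)*73^1*823^( - 1) 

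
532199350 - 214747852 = 317451498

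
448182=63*7114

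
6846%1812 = 1410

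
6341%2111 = 8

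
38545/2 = 38545/2 = 19272.50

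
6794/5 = 1358 + 4/5 =1358.80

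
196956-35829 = 161127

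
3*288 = 864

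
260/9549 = 260/9549 = 0.03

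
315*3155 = 993825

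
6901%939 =328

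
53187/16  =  53187/16 = 3324.19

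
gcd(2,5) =1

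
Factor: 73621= 83^1*887^1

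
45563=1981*23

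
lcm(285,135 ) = 2565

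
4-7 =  - 3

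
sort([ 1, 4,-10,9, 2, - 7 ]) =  [ - 10,  -  7,1, 2 , 4, 9]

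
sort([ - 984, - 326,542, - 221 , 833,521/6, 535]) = [ - 984 ,- 326,- 221,521/6,535, 542,833]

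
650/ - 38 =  - 325/19=- 17.11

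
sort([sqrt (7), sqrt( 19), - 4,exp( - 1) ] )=[- 4,exp( - 1),sqrt(7 ) , sqrt( 19)]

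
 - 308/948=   - 77/237 = - 0.32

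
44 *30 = 1320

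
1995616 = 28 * 71272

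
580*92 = 53360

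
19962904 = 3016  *6619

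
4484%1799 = 886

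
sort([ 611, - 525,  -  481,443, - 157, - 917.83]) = [  -  917.83, -525, - 481,-157,443,611]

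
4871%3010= 1861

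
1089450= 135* 8070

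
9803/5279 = 1 + 4524/5279 = 1.86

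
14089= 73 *193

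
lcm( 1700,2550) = 5100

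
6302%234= 218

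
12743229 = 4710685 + 8032544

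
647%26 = 23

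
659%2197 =659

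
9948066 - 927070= 9020996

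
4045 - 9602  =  -5557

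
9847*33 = 324951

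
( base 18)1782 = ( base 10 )8246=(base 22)h0i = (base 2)10000000110110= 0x2036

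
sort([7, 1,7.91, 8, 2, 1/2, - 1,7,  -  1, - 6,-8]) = [  -  8, - 6,-1, - 1,1/2,1,2, 7,7,7.91 , 8 ] 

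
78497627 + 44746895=123244522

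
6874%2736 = 1402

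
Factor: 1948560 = 2^4*3^1 * 5^1*23^1*353^1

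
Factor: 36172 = 2^2*9043^1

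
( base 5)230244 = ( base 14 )2DB9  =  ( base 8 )20007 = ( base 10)8199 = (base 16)2007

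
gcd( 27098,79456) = 2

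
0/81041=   0  =  0.00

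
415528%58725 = 4453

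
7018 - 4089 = 2929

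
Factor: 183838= 2^1*17^1 * 5407^1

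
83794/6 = 13965 + 2/3 = 13965.67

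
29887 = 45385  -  15498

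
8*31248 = 249984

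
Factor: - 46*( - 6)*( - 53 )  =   - 14628 = - 2^2 * 3^1*23^1*53^1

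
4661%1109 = 225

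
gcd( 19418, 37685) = 1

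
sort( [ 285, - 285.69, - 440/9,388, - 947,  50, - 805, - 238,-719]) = [ - 947,  -  805,- 719,-285.69, - 238, -440/9, 50, 285,  388] 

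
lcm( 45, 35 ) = 315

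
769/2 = 769/2 =384.50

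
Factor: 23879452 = 2^2*5969863^1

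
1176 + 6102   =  7278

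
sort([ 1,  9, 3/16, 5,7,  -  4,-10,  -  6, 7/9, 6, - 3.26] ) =[ - 10,-6, - 4, - 3.26, 3/16, 7/9, 1,5,6 , 7, 9]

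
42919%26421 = 16498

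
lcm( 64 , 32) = 64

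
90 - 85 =5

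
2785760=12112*230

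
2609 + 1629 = 4238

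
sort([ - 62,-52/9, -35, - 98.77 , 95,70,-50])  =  [ - 98.77, - 62, - 50, - 35, - 52/9, 70, 95]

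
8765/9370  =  1753/1874 = 0.94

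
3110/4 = 777+1/2= 777.50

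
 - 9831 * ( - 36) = 353916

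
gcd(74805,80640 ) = 15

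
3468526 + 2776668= 6245194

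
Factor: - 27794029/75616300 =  - 2^(-2)*5^ (  -  2 )*41^(  -  1)*1867^1*14887^1*18443^( - 1)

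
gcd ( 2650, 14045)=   265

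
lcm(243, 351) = 3159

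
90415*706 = 63832990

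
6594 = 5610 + 984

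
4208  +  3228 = 7436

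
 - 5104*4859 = -24800336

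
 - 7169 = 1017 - 8186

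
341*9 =3069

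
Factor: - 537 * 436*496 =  - 2^6*3^1*31^1*109^1* 179^1 = - 116129472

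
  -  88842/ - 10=44421/5  =  8884.20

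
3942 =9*438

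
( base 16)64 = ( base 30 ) 3A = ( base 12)84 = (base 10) 100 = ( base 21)4g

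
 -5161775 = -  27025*191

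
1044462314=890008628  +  154453686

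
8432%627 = 281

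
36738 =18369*2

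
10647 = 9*1183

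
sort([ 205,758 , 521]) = [ 205, 521,758] 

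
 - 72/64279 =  -72/64279 = - 0.00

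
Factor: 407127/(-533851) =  - 3^1 * 7^1 * 17^(-1 )*31^(-1 ) * 1013^( - 1) * 19387^1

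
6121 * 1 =6121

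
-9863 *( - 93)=917259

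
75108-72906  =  2202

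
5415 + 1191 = 6606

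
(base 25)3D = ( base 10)88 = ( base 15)5d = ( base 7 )154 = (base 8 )130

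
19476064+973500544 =992976608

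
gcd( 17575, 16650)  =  925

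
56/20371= 56/20371 = 0.00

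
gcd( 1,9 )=1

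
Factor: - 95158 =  - 2^1 * 7^2*971^1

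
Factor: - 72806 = -2^1*59^1*617^1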